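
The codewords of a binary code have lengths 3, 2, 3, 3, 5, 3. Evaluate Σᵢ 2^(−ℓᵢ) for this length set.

0.78125

With common denominator 2^5 = 32: Σ 2^(−ℓᵢ) = 4/32 + 8/32 + 4/32 + 4/32 + 1/32 + 4/32 = 25/32 = 0.78125.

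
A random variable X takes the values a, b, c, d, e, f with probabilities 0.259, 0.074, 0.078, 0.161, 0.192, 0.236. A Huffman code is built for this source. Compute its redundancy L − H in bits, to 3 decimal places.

0.022 bits

Entropy H = −Σ p log₂ p ≈ 2.4428 bits.
Huffman merges: 37/500+39/500→19/125; 19/125+161/1000→313/1000; 24/125+59/250→107/250; 259/1000+313/1000→143/250; 107/250+143/250→1. L = 493/200 ≈ 2.4650.
L − H = 2.4650 − 2.4428 = 0.022 bits.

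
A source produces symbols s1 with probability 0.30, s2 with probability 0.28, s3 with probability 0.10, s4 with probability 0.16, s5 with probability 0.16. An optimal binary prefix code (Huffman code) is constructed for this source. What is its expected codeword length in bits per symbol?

2.26 bits/symbol

Repeatedly combine the two least-probable nodes; the expected code length is the sum of the merged weights.
merge 1/10 + 4/25 → 13/50
merge 4/25 + 13/50 → 21/50
merge 7/25 + 3/10 → 29/50
merge 21/50 + 29/50 → 1
L = 13/50 + 21/50 + 29/50 + 1 = 113/50 = 2.26 bits/symbol.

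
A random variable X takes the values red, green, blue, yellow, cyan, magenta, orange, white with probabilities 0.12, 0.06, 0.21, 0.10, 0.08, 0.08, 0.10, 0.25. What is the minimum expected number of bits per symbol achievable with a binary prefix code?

Repeatedly combine the two least-probable nodes; the expected code length is the sum of the merged weights.
merge 3/50 + 2/25 → 7/50
merge 2/25 + 1/10 → 9/50
merge 1/10 + 3/25 → 11/50
merge 7/50 + 9/50 → 8/25
merge 21/100 + 11/50 → 43/100
merge 1/4 + 8/25 → 57/100
merge 43/100 + 57/100 → 1
L = 7/50 + 9/50 + 11/50 + 8/25 + 43/100 + 57/100 + 1 = 143/50 = 2.86 bits/symbol.

2.86 bits/symbol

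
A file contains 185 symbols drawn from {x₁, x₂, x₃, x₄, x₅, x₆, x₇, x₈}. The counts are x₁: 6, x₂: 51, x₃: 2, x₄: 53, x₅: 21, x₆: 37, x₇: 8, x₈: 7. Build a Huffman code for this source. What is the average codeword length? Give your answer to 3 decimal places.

Probabilities are the counts divided by 185.
Repeatedly combine the two least-probable nodes; the expected code length is the sum of the merged weights.
merge 2/185 + 6/185 → 8/185
merge 7/185 + 8/185 → 3/37
merge 8/185 + 3/37 → 23/185
merge 21/185 + 23/185 → 44/185
merge 1/5 + 44/185 → 81/185
merge 51/185 + 53/185 → 104/185
merge 81/185 + 104/185 → 1
L = 8/185 + 3/37 + 23/185 + 44/185 + 81/185 + 104/185 + 1 = 92/37 ≈ 2.486 bits/symbol.

2.486 bits/symbol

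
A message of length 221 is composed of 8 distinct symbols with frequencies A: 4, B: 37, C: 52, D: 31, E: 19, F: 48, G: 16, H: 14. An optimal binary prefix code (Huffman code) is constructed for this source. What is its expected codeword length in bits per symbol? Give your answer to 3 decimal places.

2.783 bits/symbol

Probabilities are the counts divided by 221.
Repeatedly combine the two least-probable nodes; the expected code length is the sum of the merged weights.
merge 4/221 + 14/221 → 18/221
merge 16/221 + 18/221 → 2/13
merge 19/221 + 31/221 → 50/221
merge 2/13 + 37/221 → 71/221
merge 48/221 + 50/221 → 98/221
merge 4/17 + 71/221 → 123/221
merge 98/221 + 123/221 → 1
L = 18/221 + 2/13 + 50/221 + 71/221 + 98/221 + 123/221 + 1 = 615/221 ≈ 2.783 bits/symbol.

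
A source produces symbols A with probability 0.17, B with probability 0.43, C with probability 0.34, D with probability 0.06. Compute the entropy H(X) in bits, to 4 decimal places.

H = −Σ pᵢ log₂ pᵢ.
−0.17·log₂(0.17) = 0.4346
−0.43·log₂(0.43) = 0.5236
−0.34·log₂(0.34) = 0.5292
−0.06·log₂(0.06) = 0.2435
Sum ≈ 1.7309 → 1.7309 bits.

1.7309 bits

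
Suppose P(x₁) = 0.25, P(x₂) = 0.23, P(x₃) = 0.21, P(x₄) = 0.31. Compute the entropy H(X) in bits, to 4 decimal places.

H = −Σ pᵢ log₂ pᵢ.
−0.25·log₂(0.25) = 0.5000
−0.23·log₂(0.23) = 0.4877
−0.21·log₂(0.21) = 0.4728
−0.31·log₂(0.31) = 0.5238
Sum ≈ 1.9843 → 1.9843 bits.

1.9843 bits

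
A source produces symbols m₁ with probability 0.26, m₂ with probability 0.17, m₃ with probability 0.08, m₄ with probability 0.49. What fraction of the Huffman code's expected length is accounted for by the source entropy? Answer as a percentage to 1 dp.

Entropy H = −Σ p log₂ p ≈ 1.7357 bits.
Huffman merges: 2/25+17/100→1/4; 1/4+13/50→51/100; 49/100+51/100→1. L = 44/25 ≈ 1.7600.
Efficiency = H/L = 1.7357/1.7600 = 98.6%.

98.6%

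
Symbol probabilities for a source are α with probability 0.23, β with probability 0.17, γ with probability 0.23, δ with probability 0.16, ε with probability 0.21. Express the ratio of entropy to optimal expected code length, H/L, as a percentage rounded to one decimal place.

Entropy H = −Σ p log₂ p ≈ 2.3058 bits.
Huffman merges: 4/25+17/100→33/100; 21/100+23/100→11/25; 23/100+33/100→14/25; 11/25+14/25→1. L = 233/100 ≈ 2.3300.
Efficiency = H/L = 2.3058/2.3300 = 99.0%.

99.0%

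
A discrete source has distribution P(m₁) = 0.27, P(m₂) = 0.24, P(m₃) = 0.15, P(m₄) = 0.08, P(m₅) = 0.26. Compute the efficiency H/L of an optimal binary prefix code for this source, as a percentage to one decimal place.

99.2%

Entropy H = −Σ p log₂ p ≈ 2.2115 bits.
Huffman merges: 2/25+3/20→23/100; 23/100+6/25→47/100; 13/50+27/100→53/100; 47/100+53/100→1. L = 223/100 ≈ 2.2300.
Efficiency = H/L = 2.2115/2.2300 = 99.2%.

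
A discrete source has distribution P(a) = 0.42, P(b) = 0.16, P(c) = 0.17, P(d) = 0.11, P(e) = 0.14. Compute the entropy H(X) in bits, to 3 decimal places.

H = −Σ pᵢ log₂ pᵢ.
−0.42·log₂(0.42) = 0.5256
−0.16·log₂(0.16) = 0.4230
−0.17·log₂(0.17) = 0.4346
−0.11·log₂(0.11) = 0.3503
−0.14·log₂(0.14) = 0.3971
Sum ≈ 2.1306 → 2.131 bits.

2.131 bits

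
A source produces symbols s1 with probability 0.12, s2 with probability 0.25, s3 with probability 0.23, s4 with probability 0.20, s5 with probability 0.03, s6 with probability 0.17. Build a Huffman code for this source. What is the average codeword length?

Repeatedly combine the two least-probable nodes; the expected code length is the sum of the merged weights.
merge 3/100 + 3/25 → 3/20
merge 3/20 + 17/100 → 8/25
merge 1/5 + 23/100 → 43/100
merge 1/4 + 8/25 → 57/100
merge 43/100 + 57/100 → 1
L = 3/20 + 8/25 + 43/100 + 57/100 + 1 = 247/100 = 2.47 bits/symbol.

2.47 bits/symbol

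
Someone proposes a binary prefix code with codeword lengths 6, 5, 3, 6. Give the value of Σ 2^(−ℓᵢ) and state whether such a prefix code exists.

With common denominator 2^6 = 64: Σ 2^(−ℓᵢ) = 1/64 + 2/64 + 8/64 + 1/64 = 12/64 = 0.1875.
Kraft's inequality requires Σ ≤ 1; here Σ = 0.1875 ≤ 1, so such a prefix code exists.

0.1875; yes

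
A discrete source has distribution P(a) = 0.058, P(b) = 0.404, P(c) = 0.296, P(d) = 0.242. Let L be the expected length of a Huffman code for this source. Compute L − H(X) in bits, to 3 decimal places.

0.114 bits

Entropy H = −Σ p log₂ p ≈ 1.7817 bits.
Huffman merges: 29/500+121/500→3/10; 37/125+3/10→149/250; 101/250+149/250→1. L = 237/125 ≈ 1.8960.
L − H = 1.8960 − 1.7817 = 0.114 bits.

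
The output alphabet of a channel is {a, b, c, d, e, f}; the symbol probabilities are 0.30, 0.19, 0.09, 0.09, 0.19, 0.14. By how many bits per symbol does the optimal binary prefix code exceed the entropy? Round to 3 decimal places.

Entropy H = −Σ p log₂ p ≈ 2.4540 bits.
Huffman merges: 9/100+9/100→9/50; 7/50+9/50→8/25; 19/100+19/100→19/50; 3/10+8/25→31/50; 19/50+31/50→1. L = 5/2 ≈ 2.5000.
L − H = 2.5000 − 2.4540 = 0.046 bits.

0.046 bits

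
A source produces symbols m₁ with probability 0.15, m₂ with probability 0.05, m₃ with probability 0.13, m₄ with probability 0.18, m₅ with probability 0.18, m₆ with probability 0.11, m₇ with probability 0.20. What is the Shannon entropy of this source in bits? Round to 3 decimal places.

2.715 bits

H = −Σ pᵢ log₂ pᵢ.
−0.15·log₂(0.15) = 0.4105
−0.05·log₂(0.05) = 0.2161
−0.13·log₂(0.13) = 0.3826
−0.18·log₂(0.18) = 0.4453
−0.18·log₂(0.18) = 0.4453
−0.11·log₂(0.11) = 0.3503
−0.20·log₂(0.20) = 0.4644
Sum ≈ 2.7146 → 2.715 bits.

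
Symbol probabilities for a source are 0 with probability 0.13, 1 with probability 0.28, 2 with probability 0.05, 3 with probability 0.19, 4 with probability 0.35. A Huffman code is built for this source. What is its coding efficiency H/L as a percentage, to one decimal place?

96.3%

Entropy H = −Σ p log₂ p ≈ 2.0983 bits.
Huffman merges: 1/20+13/100→9/50; 9/50+19/100→37/100; 7/25+7/20→63/100; 37/100+63/100→1. L = 109/50 ≈ 2.1800.
Efficiency = H/L = 2.0983/2.1800 = 96.3%.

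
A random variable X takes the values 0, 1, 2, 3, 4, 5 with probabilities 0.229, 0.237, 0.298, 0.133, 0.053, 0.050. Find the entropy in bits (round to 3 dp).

H = −Σ pᵢ log₂ pᵢ.
−0.229·log₂(0.229) = 0.4870
−0.237·log₂(0.237) = 0.4923
−0.298·log₂(0.298) = 0.5205
−0.133·log₂(0.133) = 0.3871
−0.053·log₂(0.053) = 0.2246
−0.050·log₂(0.050) = 0.2161
Sum ≈ 2.3275 → 2.328 bits.

2.328 bits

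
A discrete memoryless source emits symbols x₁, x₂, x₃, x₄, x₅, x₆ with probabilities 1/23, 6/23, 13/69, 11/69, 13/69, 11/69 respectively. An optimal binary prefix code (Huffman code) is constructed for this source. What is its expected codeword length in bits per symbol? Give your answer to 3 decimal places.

Repeatedly combine the two least-probable nodes; the expected code length is the sum of the merged weights.
merge 1/23 + 11/69 → 14/69
merge 11/69 + 13/69 → 8/23
merge 13/69 + 14/69 → 9/23
merge 6/23 + 8/23 → 14/23
merge 9/23 + 14/23 → 1
L = 14/69 + 8/23 + 9/23 + 14/23 + 1 = 176/69 ≈ 2.551 bits/symbol.

2.551 bits/symbol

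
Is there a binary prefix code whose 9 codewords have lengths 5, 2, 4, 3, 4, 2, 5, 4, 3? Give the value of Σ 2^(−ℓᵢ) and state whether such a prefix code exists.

1; yes

With common denominator 2^5 = 32: Σ 2^(−ℓᵢ) = 1/32 + 8/32 + 2/32 + 4/32 + 2/32 + 8/32 + 1/32 + 2/32 + 4/32 = 32/32 = 1.
Kraft's inequality requires Σ ≤ 1; here Σ = 1 ≤ 1, so such a prefix code exists.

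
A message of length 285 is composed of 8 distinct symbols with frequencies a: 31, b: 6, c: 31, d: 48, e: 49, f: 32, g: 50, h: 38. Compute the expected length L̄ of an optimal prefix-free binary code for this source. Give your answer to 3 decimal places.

Probabilities are the counts divided by 285.
Repeatedly combine the two least-probable nodes; the expected code length is the sum of the merged weights.
merge 2/95 + 31/285 → 37/285
merge 31/285 + 32/285 → 21/95
merge 37/285 + 2/15 → 5/19
merge 16/95 + 49/285 → 97/285
merge 10/57 + 21/95 → 113/285
merge 5/19 + 97/285 → 172/285
merge 113/285 + 172/285 → 1
L = 37/285 + 21/95 + 5/19 + 97/285 + 113/285 + 172/285 + 1 = 842/285 ≈ 2.954 bits/symbol.

2.954 bits/symbol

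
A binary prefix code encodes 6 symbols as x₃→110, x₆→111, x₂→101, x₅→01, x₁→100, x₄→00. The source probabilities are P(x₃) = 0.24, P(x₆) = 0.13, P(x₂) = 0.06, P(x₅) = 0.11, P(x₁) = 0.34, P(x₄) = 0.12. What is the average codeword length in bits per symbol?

2.77 bits/symbol

L̄ = Σ pᵢ·ℓᵢ = 0.24·3 + 0.13·3 + 0.06·3 + 0.11·2 + 0.34·3 + 0.12·2 = 2.77 bits/symbol.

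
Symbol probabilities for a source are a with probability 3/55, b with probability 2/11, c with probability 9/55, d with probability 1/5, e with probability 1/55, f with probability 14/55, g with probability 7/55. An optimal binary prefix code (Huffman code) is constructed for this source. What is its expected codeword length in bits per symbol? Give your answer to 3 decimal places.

Repeatedly combine the two least-probable nodes; the expected code length is the sum of the merged weights.
merge 1/55 + 3/55 → 4/55
merge 4/55 + 7/55 → 1/5
merge 9/55 + 2/11 → 19/55
merge 1/5 + 1/5 → 2/5
merge 14/55 + 19/55 → 3/5
merge 2/5 + 3/5 → 1
L = 4/55 + 1/5 + 19/55 + 2/5 + 3/5 + 1 = 144/55 ≈ 2.618 bits/symbol.

2.618 bits/symbol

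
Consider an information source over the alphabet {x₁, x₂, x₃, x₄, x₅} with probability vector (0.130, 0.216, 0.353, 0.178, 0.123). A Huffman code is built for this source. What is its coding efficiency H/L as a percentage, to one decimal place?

Entropy H = −Σ p log₂ p ≈ 2.2056 bits.
Huffman merges: 123/1000+13/100→253/1000; 89/500+27/125→197/500; 253/1000+353/1000→303/500; 197/500+303/500→1. L = 2253/1000 ≈ 2.2530.
Efficiency = H/L = 2.2056/2.2530 = 97.9%.

97.9%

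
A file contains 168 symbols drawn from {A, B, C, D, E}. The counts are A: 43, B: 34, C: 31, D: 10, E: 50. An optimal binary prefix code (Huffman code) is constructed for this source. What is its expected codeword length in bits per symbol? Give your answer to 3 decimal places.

2.244 bits/symbol

Probabilities are the counts divided by 168.
Repeatedly combine the two least-probable nodes; the expected code length is the sum of the merged weights.
merge 5/84 + 31/168 → 41/168
merge 17/84 + 41/168 → 25/56
merge 43/168 + 25/84 → 31/56
merge 25/56 + 31/56 → 1
L = 41/168 + 25/56 + 31/56 + 1 = 377/168 ≈ 2.244 bits/symbol.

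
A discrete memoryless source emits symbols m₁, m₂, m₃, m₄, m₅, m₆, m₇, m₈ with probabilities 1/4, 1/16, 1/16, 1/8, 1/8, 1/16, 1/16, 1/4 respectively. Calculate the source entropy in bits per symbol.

Each probability is a power of 1/2, so log₂(1/p) is an integer.
H = Σ p·log₂(1/p) = 1/4·2 + 1/16·4 + 1/16·4 + 1/8·3 + 1/8·3 + 1/16·4 + 1/16·4 + 1/4·2 = 2.75 bits.

2.75 bits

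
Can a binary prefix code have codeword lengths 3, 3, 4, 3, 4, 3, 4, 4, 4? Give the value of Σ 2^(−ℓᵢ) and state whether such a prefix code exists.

0.8125; yes

With common denominator 2^4 = 16: Σ 2^(−ℓᵢ) = 2/16 + 2/16 + 1/16 + 2/16 + 1/16 + 2/16 + 1/16 + 1/16 + 1/16 = 13/16 = 0.8125.
Kraft's inequality requires Σ ≤ 1; here Σ = 0.8125 ≤ 1, so such a prefix code exists.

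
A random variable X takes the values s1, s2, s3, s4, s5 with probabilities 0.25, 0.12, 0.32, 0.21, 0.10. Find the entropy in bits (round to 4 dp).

H = −Σ pᵢ log₂ pᵢ.
−0.25·log₂(0.25) = 0.5000
−0.12·log₂(0.12) = 0.3671
−0.32·log₂(0.32) = 0.5260
−0.21·log₂(0.21) = 0.4728
−0.10·log₂(0.10) = 0.3322
Sum ≈ 2.1981 → 2.1981 bits.

2.1981 bits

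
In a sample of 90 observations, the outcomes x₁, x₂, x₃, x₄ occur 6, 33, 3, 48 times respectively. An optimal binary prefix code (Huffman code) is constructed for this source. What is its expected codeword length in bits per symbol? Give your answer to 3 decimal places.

Probabilities are the counts divided by 90.
Repeatedly combine the two least-probable nodes; the expected code length is the sum of the merged weights.
merge 1/30 + 1/15 → 1/10
merge 1/10 + 11/30 → 7/15
merge 7/15 + 8/15 → 1
L = 1/10 + 7/15 + 1 = 47/30 ≈ 1.567 bits/symbol.

1.567 bits/symbol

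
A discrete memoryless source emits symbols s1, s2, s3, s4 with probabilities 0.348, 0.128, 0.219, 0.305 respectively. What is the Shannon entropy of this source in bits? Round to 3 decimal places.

1.912 bits

H = −Σ pᵢ log₂ pᵢ.
−0.348·log₂(0.348) = 0.5299
−0.128·log₂(0.128) = 0.3796
−0.219·log₂(0.219) = 0.4798
−0.305·log₂(0.305) = 0.5225
Sum ≈ 1.9119 → 1.912 bits.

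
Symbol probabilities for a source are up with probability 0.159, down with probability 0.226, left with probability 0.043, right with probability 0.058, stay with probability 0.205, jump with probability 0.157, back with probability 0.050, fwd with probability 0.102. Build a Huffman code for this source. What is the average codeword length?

Repeatedly combine the two least-probable nodes; the expected code length is the sum of the merged weights.
merge 43/1000 + 1/20 → 93/1000
merge 29/500 + 93/1000 → 151/1000
merge 51/500 + 151/1000 → 253/1000
merge 157/1000 + 159/1000 → 79/250
merge 41/200 + 113/500 → 431/1000
merge 253/1000 + 79/250 → 569/1000
merge 431/1000 + 569/1000 → 1
L = 93/1000 + 151/1000 + 253/1000 + 79/250 + 431/1000 + 569/1000 + 1 = 2813/1000 = 2.813 bits/symbol.

2.813 bits/symbol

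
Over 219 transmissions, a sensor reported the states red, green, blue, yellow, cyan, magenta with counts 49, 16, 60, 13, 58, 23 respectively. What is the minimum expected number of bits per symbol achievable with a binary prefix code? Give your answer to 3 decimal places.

2.370 bits/symbol

Probabilities are the counts divided by 219.
Repeatedly combine the two least-probable nodes; the expected code length is the sum of the merged weights.
merge 13/219 + 16/219 → 29/219
merge 23/219 + 29/219 → 52/219
merge 49/219 + 52/219 → 101/219
merge 58/219 + 20/73 → 118/219
merge 101/219 + 118/219 → 1
L = 29/219 + 52/219 + 101/219 + 118/219 + 1 = 173/73 ≈ 2.370 bits/symbol.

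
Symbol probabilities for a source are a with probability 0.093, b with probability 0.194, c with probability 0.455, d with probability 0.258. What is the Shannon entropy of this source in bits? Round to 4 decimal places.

H = −Σ pᵢ log₂ pᵢ.
−0.093·log₂(0.093) = 0.3187
−0.194·log₂(0.194) = 0.4590
−0.455·log₂(0.455) = 0.5169
−0.258·log₂(0.258) = 0.5043
Sum ≈ 1.7988 → 1.7988 bits.

1.7988 bits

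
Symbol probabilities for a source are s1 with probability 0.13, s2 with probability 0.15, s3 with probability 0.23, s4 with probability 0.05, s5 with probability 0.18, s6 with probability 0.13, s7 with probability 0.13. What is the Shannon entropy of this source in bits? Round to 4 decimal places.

2.7075 bits

H = −Σ pᵢ log₂ pᵢ.
−0.13·log₂(0.13) = 0.3826
−0.15·log₂(0.15) = 0.4105
−0.23·log₂(0.23) = 0.4877
−0.05·log₂(0.05) = 0.2161
−0.18·log₂(0.18) = 0.4453
−0.13·log₂(0.13) = 0.3826
−0.13·log₂(0.13) = 0.3826
Sum ≈ 2.7075 → 2.7075 bits.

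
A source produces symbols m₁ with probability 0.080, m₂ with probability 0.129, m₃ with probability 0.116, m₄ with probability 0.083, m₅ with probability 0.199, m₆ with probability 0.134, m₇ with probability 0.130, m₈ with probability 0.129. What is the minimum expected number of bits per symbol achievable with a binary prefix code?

Repeatedly combine the two least-probable nodes; the expected code length is the sum of the merged weights.
merge 2/25 + 83/1000 → 163/1000
merge 29/250 + 129/1000 → 49/200
merge 129/1000 + 13/100 → 259/1000
merge 67/500 + 163/1000 → 297/1000
merge 199/1000 + 49/200 → 111/250
merge 259/1000 + 297/1000 → 139/250
merge 111/250 + 139/250 → 1
L = 163/1000 + 49/200 + 259/1000 + 297/1000 + 111/250 + 139/250 + 1 = 741/250 = 2.964 bits/symbol.

2.964 bits/symbol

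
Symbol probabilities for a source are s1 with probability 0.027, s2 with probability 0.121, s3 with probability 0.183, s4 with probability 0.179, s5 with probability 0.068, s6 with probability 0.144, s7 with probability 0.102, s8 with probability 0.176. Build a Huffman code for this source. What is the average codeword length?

Repeatedly combine the two least-probable nodes; the expected code length is the sum of the merged weights.
merge 27/1000 + 17/250 → 19/200
merge 19/200 + 51/500 → 197/1000
merge 121/1000 + 18/125 → 53/200
merge 22/125 + 179/1000 → 71/200
merge 183/1000 + 197/1000 → 19/50
merge 53/200 + 71/200 → 31/50
merge 19/50 + 31/50 → 1
L = 19/200 + 197/1000 + 53/200 + 71/200 + 19/50 + 31/50 + 1 = 364/125 = 2.912 bits/symbol.

2.912 bits/symbol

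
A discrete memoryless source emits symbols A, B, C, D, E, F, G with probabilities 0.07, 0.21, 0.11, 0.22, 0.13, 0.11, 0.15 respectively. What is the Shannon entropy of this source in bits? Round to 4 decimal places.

H = −Σ pᵢ log₂ pᵢ.
−0.07·log₂(0.07) = 0.2686
−0.21·log₂(0.21) = 0.4728
−0.11·log₂(0.11) = 0.3503
−0.22·log₂(0.22) = 0.4806
−0.13·log₂(0.13) = 0.3826
−0.11·log₂(0.11) = 0.3503
−0.15·log₂(0.15) = 0.4105
Sum ≈ 2.7157 → 2.7157 bits.

2.7157 bits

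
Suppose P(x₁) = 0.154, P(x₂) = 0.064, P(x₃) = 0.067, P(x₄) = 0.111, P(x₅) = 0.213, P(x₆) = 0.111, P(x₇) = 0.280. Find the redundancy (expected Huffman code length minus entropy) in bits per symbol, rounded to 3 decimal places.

0.014 bits

Entropy H = −Σ p log₂ p ≈ 2.6242 bits.
Huffman merges: 8/125+67/1000→131/1000; 111/1000+111/1000→111/500; 131/1000+77/500→57/200; 213/1000+111/500→87/200; 7/25+57/200→113/200; 87/200+113/200→1. L = 1319/500 ≈ 2.6380.
L − H = 2.6380 − 2.6242 = 0.014 bits.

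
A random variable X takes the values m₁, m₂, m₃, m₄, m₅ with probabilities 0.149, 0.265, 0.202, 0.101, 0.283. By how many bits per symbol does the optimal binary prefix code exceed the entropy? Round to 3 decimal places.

0.017 bits

Entropy H = −Σ p log₂ p ≈ 2.2325 bits.
Huffman merges: 101/1000+149/1000→1/4; 101/500+1/4→113/250; 53/200+283/1000→137/250; 113/250+137/250→1. L = 9/4 ≈ 2.2500.
L − H = 2.2500 − 2.2325 = 0.017 bits.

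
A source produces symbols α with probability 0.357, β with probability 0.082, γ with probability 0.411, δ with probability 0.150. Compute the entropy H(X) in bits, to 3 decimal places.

1.764 bits

H = −Σ pᵢ log₂ pᵢ.
−0.357·log₂(0.357) = 0.5305
−0.082·log₂(0.082) = 0.2959
−0.411·log₂(0.411) = 0.5272
−0.150·log₂(0.150) = 0.4105
Sum ≈ 1.7641 → 1.764 bits.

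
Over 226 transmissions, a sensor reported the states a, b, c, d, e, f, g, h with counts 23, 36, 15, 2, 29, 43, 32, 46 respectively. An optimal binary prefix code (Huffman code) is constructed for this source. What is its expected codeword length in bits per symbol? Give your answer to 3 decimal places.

Probabilities are the counts divided by 226.
Repeatedly combine the two least-probable nodes; the expected code length is the sum of the merged weights.
merge 1/113 + 15/226 → 17/226
merge 17/226 + 23/226 → 20/113
merge 29/226 + 16/113 → 61/226
merge 18/113 + 20/113 → 38/113
merge 43/226 + 23/113 → 89/226
merge 61/226 + 38/113 → 137/226
merge 89/226 + 137/226 → 1
L = 17/226 + 20/113 + 61/226 + 38/113 + 89/226 + 137/226 + 1 = 323/113 ≈ 2.858 bits/symbol.

2.858 bits/symbol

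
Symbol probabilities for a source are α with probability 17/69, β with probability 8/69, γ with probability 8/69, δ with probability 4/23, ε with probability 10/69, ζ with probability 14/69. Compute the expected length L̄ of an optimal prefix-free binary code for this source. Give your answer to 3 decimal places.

Repeatedly combine the two least-probable nodes; the expected code length is the sum of the merged weights.
merge 8/69 + 8/69 → 16/69
merge 10/69 + 4/23 → 22/69
merge 14/69 + 16/69 → 10/23
merge 17/69 + 22/69 → 13/23
merge 10/23 + 13/23 → 1
L = 16/69 + 22/69 + 10/23 + 13/23 + 1 = 176/69 ≈ 2.551 bits/symbol.

2.551 bits/symbol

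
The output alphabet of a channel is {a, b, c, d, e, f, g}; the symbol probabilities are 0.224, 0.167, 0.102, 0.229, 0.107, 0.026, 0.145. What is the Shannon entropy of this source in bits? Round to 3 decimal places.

2.623 bits

H = −Σ pᵢ log₂ pᵢ.
−0.224·log₂(0.224) = 0.4835
−0.167·log₂(0.167) = 0.4312
−0.102·log₂(0.102) = 0.3359
−0.229·log₂(0.229) = 0.4870
−0.107·log₂(0.107) = 0.3450
−0.026·log₂(0.026) = 0.1369
−0.145·log₂(0.145) = 0.4040
Sum ≈ 2.6235 → 2.623 bits.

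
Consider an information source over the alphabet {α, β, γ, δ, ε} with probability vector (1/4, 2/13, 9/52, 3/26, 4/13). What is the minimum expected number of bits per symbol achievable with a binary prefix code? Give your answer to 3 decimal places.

2.269 bits/symbol

Repeatedly combine the two least-probable nodes; the expected code length is the sum of the merged weights.
merge 3/26 + 2/13 → 7/26
merge 9/52 + 1/4 → 11/26
merge 7/26 + 4/13 → 15/26
merge 11/26 + 15/26 → 1
L = 7/26 + 11/26 + 15/26 + 1 = 59/26 ≈ 2.269 bits/symbol.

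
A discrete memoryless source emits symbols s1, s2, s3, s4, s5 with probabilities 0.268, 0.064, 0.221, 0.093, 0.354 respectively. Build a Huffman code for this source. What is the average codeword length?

Repeatedly combine the two least-probable nodes; the expected code length is the sum of the merged weights.
merge 8/125 + 93/1000 → 157/1000
merge 157/1000 + 221/1000 → 189/500
merge 67/250 + 177/500 → 311/500
merge 189/500 + 311/500 → 1
L = 157/1000 + 189/500 + 311/500 + 1 = 2157/1000 = 2.157 bits/symbol.

2.157 bits/symbol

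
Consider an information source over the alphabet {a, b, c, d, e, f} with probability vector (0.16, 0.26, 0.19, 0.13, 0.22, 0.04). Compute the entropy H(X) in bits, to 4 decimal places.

2.4325 bits

H = −Σ pᵢ log₂ pᵢ.
−0.16·log₂(0.16) = 0.4230
−0.26·log₂(0.26) = 0.5053
−0.19·log₂(0.19) = 0.4552
−0.13·log₂(0.13) = 0.3826
−0.22·log₂(0.22) = 0.4806
−0.04·log₂(0.04) = 0.1858
Sum ≈ 2.4325 → 2.4325 bits.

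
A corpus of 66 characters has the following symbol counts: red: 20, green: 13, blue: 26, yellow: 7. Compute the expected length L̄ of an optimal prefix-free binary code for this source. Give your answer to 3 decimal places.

1.909 bits/symbol

Probabilities are the counts divided by 66.
Repeatedly combine the two least-probable nodes; the expected code length is the sum of the merged weights.
merge 7/66 + 13/66 → 10/33
merge 10/33 + 10/33 → 20/33
merge 13/33 + 20/33 → 1
L = 10/33 + 20/33 + 1 = 21/11 ≈ 1.909 bits/symbol.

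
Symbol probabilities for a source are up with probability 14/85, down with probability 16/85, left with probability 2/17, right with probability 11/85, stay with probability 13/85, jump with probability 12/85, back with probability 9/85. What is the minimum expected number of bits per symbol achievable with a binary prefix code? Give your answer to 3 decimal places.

Repeatedly combine the two least-probable nodes; the expected code length is the sum of the merged weights.
merge 9/85 + 2/17 → 19/85
merge 11/85 + 12/85 → 23/85
merge 13/85 + 14/85 → 27/85
merge 16/85 + 19/85 → 7/17
merge 23/85 + 27/85 → 10/17
merge 7/17 + 10/17 → 1
L = 19/85 + 23/85 + 27/85 + 7/17 + 10/17 + 1 = 239/85 ≈ 2.812 bits/symbol.

2.812 bits/symbol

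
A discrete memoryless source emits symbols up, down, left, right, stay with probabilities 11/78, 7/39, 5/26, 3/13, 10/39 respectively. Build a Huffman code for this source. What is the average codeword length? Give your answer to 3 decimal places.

Repeatedly combine the two least-probable nodes; the expected code length is the sum of the merged weights.
merge 11/78 + 7/39 → 25/78
merge 5/26 + 3/13 → 11/26
merge 10/39 + 25/78 → 15/26
merge 11/26 + 15/26 → 1
L = 25/78 + 11/26 + 15/26 + 1 = 181/78 ≈ 2.321 bits/symbol.

2.321 bits/symbol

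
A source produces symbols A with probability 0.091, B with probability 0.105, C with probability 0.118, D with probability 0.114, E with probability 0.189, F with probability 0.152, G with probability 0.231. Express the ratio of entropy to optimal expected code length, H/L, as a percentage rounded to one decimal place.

98.7%

Entropy H = −Σ p log₂ p ≈ 2.7328 bits.
Huffman merges: 91/1000+21/200→49/250; 57/500+59/500→29/125; 19/125+189/1000→341/1000; 49/250+231/1000→427/1000; 29/125+341/1000→573/1000; 427/1000+573/1000→1. L = 2769/1000 ≈ 2.7690.
Efficiency = H/L = 2.7328/2.7690 = 98.7%.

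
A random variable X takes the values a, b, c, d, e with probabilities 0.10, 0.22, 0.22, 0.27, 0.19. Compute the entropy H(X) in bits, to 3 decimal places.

2.259 bits

H = −Σ pᵢ log₂ pᵢ.
−0.10·log₂(0.10) = 0.3322
−0.22·log₂(0.22) = 0.4806
−0.22·log₂(0.22) = 0.4806
−0.27·log₂(0.27) = 0.5100
−0.19·log₂(0.19) = 0.4552
Sum ≈ 2.2586 → 2.259 bits.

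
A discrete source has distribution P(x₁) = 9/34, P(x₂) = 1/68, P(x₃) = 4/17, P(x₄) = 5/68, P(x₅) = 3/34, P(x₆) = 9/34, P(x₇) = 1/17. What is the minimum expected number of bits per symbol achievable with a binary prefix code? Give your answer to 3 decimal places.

Repeatedly combine the two least-probable nodes; the expected code length is the sum of the merged weights.
merge 1/68 + 1/17 → 5/68
merge 5/68 + 5/68 → 5/34
merge 3/34 + 5/34 → 4/17
merge 4/17 + 4/17 → 8/17
merge 9/34 + 9/34 → 9/17
merge 8/17 + 9/17 → 1
L = 5/68 + 5/34 + 4/17 + 8/17 + 9/17 + 1 = 167/68 ≈ 2.456 bits/symbol.

2.456 bits/symbol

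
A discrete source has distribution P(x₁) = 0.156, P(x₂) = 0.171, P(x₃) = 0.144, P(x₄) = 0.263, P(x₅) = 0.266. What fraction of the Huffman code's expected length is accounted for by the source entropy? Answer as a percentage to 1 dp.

Entropy H = −Σ p log₂ p ≈ 2.2714 bits.
Huffman merges: 18/125+39/250→3/10; 171/1000+263/1000→217/500; 133/500+3/10→283/500; 217/500+283/500→1. L = 23/10 ≈ 2.3000.
Efficiency = H/L = 2.2714/2.3000 = 98.8%.

98.8%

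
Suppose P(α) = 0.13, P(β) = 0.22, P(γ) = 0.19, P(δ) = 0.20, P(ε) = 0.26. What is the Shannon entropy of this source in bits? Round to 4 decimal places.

2.2881 bits

H = −Σ pᵢ log₂ pᵢ.
−0.13·log₂(0.13) = 0.3826
−0.22·log₂(0.22) = 0.4806
−0.19·log₂(0.19) = 0.4552
−0.20·log₂(0.20) = 0.4644
−0.26·log₂(0.26) = 0.5053
Sum ≈ 2.2881 → 2.2881 bits.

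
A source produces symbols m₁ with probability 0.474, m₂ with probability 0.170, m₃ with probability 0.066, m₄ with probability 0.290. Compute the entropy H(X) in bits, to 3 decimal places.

H = −Σ pᵢ log₂ pᵢ.
−0.474·log₂(0.474) = 0.5105
−0.170·log₂(0.170) = 0.4346
−0.066·log₂(0.066) = 0.2588
−0.290·log₂(0.290) = 0.5179
Sum ≈ 1.7218 → 1.722 bits.

1.722 bits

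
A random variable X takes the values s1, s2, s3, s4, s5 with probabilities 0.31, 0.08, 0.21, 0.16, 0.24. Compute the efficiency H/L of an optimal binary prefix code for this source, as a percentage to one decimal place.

98.4%

Entropy H = −Σ p log₂ p ≈ 2.2053 bits.
Huffman merges: 2/25+4/25→6/25; 21/100+6/25→9/20; 6/25+31/100→11/20; 9/20+11/20→1. L = 56/25 ≈ 2.2400.
Efficiency = H/L = 2.2053/2.2400 = 98.4%.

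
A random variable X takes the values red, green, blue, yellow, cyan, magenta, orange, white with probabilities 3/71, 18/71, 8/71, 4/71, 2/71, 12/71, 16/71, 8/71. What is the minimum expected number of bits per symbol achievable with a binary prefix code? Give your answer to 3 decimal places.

Repeatedly combine the two least-probable nodes; the expected code length is the sum of the merged weights.
merge 2/71 + 3/71 → 5/71
merge 4/71 + 5/71 → 9/71
merge 8/71 + 8/71 → 16/71
merge 9/71 + 12/71 → 21/71
merge 16/71 + 16/71 → 32/71
merge 18/71 + 21/71 → 39/71
merge 32/71 + 39/71 → 1
L = 5/71 + 9/71 + 16/71 + 21/71 + 32/71 + 39/71 + 1 = 193/71 ≈ 2.718 bits/symbol.

2.718 bits/symbol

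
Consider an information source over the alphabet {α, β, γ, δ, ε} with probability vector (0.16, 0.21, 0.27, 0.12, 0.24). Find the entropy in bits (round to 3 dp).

2.267 bits

H = −Σ pᵢ log₂ pᵢ.
−0.16·log₂(0.16) = 0.4230
−0.21·log₂(0.21) = 0.4728
−0.27·log₂(0.27) = 0.5100
−0.12·log₂(0.12) = 0.3671
−0.24·log₂(0.24) = 0.4941
Sum ≈ 2.2671 → 2.267 bits.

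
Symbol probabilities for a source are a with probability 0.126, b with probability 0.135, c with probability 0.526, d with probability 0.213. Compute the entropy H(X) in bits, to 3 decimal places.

1.729 bits

H = −Σ pᵢ log₂ pᵢ.
−0.126·log₂(0.126) = 0.3766
−0.135·log₂(0.135) = 0.3900
−0.526·log₂(0.526) = 0.4875
−0.213·log₂(0.213) = 0.4752
Sum ≈ 1.7293 → 1.729 bits.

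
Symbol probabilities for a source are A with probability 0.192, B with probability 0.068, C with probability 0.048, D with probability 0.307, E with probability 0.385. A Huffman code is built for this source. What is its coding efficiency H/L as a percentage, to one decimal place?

97.3%

Entropy H = −Σ p log₂ p ≈ 1.9843 bits.
Huffman merges: 6/125+17/250→29/250; 29/250+24/125→77/250; 307/1000+77/250→123/200; 77/200+123/200→1. L = 2039/1000 ≈ 2.0390.
Efficiency = H/L = 1.9843/2.0390 = 97.3%.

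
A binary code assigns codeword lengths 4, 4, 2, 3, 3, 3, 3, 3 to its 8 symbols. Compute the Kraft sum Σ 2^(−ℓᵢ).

1

With common denominator 2^4 = 16: Σ 2^(−ℓᵢ) = 1/16 + 1/16 + 4/16 + 2/16 + 2/16 + 2/16 + 2/16 + 2/16 = 16/16 = 1.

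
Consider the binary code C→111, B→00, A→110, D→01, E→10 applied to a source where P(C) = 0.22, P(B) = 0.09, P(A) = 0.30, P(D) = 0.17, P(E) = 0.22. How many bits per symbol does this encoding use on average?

L̄ = Σ pᵢ·ℓᵢ = 0.22·3 + 0.09·2 + 0.30·3 + 0.17·2 + 0.22·2 = 2.52 bits/symbol.

2.52 bits/symbol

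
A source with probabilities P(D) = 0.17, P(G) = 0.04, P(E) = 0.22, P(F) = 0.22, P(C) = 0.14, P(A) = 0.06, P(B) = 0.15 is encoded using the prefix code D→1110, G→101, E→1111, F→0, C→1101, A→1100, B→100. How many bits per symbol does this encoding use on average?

3.15 bits/symbol

L̄ = Σ pᵢ·ℓᵢ = 0.17·4 + 0.04·3 + 0.22·4 + 0.22·1 + 0.14·4 + 0.06·4 + 0.15·3 = 3.15 bits/symbol.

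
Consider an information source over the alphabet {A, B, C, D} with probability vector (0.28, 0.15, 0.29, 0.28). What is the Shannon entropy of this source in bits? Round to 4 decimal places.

H = −Σ pᵢ log₂ pᵢ.
−0.28·log₂(0.28) = 0.5142
−0.15·log₂(0.15) = 0.4105
−0.29·log₂(0.29) = 0.5179
−0.28·log₂(0.28) = 0.5142
Sum ≈ 1.9569 → 1.9569 bits.

1.9569 bits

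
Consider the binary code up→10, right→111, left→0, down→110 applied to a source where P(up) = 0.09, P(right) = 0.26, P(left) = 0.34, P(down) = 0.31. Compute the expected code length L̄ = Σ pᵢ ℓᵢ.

L̄ = Σ pᵢ·ℓᵢ = 0.09·2 + 0.26·3 + 0.34·1 + 0.31·3 = 2.23 bits/symbol.

2.23 bits/symbol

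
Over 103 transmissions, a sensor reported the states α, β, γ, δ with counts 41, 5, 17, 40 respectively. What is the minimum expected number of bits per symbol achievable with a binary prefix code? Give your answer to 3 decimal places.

Probabilities are the counts divided by 103.
Repeatedly combine the two least-probable nodes; the expected code length is the sum of the merged weights.
merge 5/103 + 17/103 → 22/103
merge 22/103 + 40/103 → 62/103
merge 41/103 + 62/103 → 1
L = 22/103 + 62/103 + 1 = 187/103 ≈ 1.816 bits/symbol.

1.816 bits/symbol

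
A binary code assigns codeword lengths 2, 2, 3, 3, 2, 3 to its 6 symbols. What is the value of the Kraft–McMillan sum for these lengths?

1.125

With common denominator 2^3 = 8: Σ 2^(−ℓᵢ) = 2/8 + 2/8 + 1/8 + 1/8 + 2/8 + 1/8 = 9/8 = 1.125.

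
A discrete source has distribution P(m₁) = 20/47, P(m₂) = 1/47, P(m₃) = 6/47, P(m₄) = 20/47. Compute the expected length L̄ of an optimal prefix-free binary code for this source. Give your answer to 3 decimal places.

Repeatedly combine the two least-probable nodes; the expected code length is the sum of the merged weights.
merge 1/47 + 6/47 → 7/47
merge 7/47 + 20/47 → 27/47
merge 20/47 + 27/47 → 1
L = 7/47 + 27/47 + 1 = 81/47 ≈ 1.723 bits/symbol.

1.723 bits/symbol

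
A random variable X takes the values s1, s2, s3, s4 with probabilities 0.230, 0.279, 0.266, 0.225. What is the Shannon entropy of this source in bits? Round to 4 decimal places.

1.9939 bits

H = −Σ pᵢ log₂ pᵢ.
−0.230·log₂(0.230) = 0.4877
−0.279·log₂(0.279) = 0.5138
−0.266·log₂(0.266) = 0.5082
−0.225·log₂(0.225) = 0.4842
Sum ≈ 1.9939 → 1.9939 bits.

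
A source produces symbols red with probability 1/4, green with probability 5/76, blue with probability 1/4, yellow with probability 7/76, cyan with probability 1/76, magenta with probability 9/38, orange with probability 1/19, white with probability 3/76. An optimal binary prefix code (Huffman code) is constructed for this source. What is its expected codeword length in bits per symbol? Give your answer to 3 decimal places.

Repeatedly combine the two least-probable nodes; the expected code length is the sum of the merged weights.
merge 1/76 + 3/76 → 1/19
merge 1/19 + 1/19 → 2/19
merge 5/76 + 7/76 → 3/19
merge 2/19 + 3/19 → 5/19
merge 9/38 + 1/4 → 37/76
merge 1/4 + 5/19 → 39/76
merge 37/76 + 39/76 → 1
L = 1/19 + 2/19 + 3/19 + 5/19 + 37/76 + 39/76 + 1 = 49/19 ≈ 2.579 bits/symbol.

2.579 bits/symbol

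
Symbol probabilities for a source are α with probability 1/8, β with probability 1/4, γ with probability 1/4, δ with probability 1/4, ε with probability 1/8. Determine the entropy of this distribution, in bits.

Each probability is a power of 1/2, so log₂(1/p) is an integer.
H = Σ p·log₂(1/p) = 1/8·3 + 1/4·2 + 1/4·2 + 1/4·2 + 1/8·3 = 2.25 bits.

2.25 bits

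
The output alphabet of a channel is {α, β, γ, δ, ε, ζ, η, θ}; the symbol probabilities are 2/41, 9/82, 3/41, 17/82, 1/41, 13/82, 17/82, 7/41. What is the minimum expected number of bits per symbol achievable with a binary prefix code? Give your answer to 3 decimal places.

2.805 bits/symbol

Repeatedly combine the two least-probable nodes; the expected code length is the sum of the merged weights.
merge 1/41 + 2/41 → 3/41
merge 3/41 + 3/41 → 6/41
merge 9/82 + 6/41 → 21/82
merge 13/82 + 7/41 → 27/82
merge 17/82 + 17/82 → 17/41
merge 21/82 + 27/82 → 24/41
merge 17/41 + 24/41 → 1
L = 3/41 + 6/41 + 21/82 + 27/82 + 17/41 + 24/41 + 1 = 115/41 ≈ 2.805 bits/symbol.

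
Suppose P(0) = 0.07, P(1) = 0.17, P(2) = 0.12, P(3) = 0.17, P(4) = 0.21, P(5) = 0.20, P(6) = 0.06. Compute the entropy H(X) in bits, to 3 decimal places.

2.686 bits

H = −Σ pᵢ log₂ pᵢ.
−0.07·log₂(0.07) = 0.2686
−0.17·log₂(0.17) = 0.4346
−0.12·log₂(0.12) = 0.3671
−0.17·log₂(0.17) = 0.4346
−0.21·log₂(0.21) = 0.4728
−0.20·log₂(0.20) = 0.4644
−0.06·log₂(0.06) = 0.2435
Sum ≈ 2.6855 → 2.686 bits.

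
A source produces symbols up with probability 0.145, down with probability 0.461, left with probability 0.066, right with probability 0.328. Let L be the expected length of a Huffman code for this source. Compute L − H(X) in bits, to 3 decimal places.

Entropy H = −Σ p log₂ p ≈ 1.7053 bits.
Huffman merges: 33/500+29/200→211/1000; 211/1000+41/125→539/1000; 461/1000+539/1000→1. L = 7/4 ≈ 1.7500.
L − H = 1.7500 − 1.7053 = 0.045 bits.

0.045 bits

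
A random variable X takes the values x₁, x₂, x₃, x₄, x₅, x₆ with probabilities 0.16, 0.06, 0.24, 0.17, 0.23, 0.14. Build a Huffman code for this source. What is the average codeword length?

2.53 bits/symbol

Repeatedly combine the two least-probable nodes; the expected code length is the sum of the merged weights.
merge 3/50 + 7/50 → 1/5
merge 4/25 + 17/100 → 33/100
merge 1/5 + 23/100 → 43/100
merge 6/25 + 33/100 → 57/100
merge 43/100 + 57/100 → 1
L = 1/5 + 33/100 + 43/100 + 57/100 + 1 = 253/100 = 2.53 bits/symbol.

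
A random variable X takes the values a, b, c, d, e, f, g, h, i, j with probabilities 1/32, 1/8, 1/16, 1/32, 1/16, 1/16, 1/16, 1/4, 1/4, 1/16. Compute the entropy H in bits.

2.9375 bits

Each probability is a power of 1/2, so log₂(1/p) is an integer.
H = Σ p·log₂(1/p) = 1/32·5 + 1/8·3 + 1/16·4 + 1/32·5 + 1/16·4 + 1/16·4 + 1/16·4 + 1/4·2 + 1/4·2 + 1/16·4 = 2.9375 bits.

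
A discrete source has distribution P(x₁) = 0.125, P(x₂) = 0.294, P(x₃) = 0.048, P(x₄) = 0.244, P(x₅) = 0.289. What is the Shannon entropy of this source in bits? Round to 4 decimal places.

2.1186 bits

H = −Σ pᵢ log₂ pᵢ.
−0.125·log₂(0.125) = 0.3750
−0.294·log₂(0.294) = 0.5192
−0.048·log₂(0.048) = 0.2103
−0.244·log₂(0.244) = 0.4966
−0.289·log₂(0.289) = 0.5176
Sum ≈ 2.1186 → 2.1186 bits.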